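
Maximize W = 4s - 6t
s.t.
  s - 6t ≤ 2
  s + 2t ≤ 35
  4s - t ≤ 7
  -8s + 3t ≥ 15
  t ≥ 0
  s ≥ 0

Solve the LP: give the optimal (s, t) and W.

s = 0, t = 5, maximum W = -30

Corner points and W = 4s - 6t:
  (75/19, 295/19) → W = -1470/19
  (0, 35/2) → W = -105
  (0, 5) → W = -30

The optimum lies where -8s + 3t = 15 and s = 0.
Solving simultaneously gives s = 0, t = 5.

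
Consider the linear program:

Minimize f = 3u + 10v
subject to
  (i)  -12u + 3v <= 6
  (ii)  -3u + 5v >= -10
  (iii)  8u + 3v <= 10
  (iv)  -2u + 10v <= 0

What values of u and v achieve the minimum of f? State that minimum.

At the optimal vertex, -12u + 3v = 6 and -3u + 5v = -10.
Solving simultaneously gives u = -20/17, v = -46/17.

u = -20/17, v = -46/17, minimum f = -520/17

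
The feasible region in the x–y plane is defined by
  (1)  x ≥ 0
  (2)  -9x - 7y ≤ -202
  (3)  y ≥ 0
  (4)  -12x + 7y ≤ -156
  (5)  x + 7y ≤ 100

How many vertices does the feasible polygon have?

Of the 10 pairwise boundary intersections, those satisfying every inequality are:
  (202/9, 0)
  (358/21, 340/49)
  (100, 0)
  (256/13, 1044/91)

4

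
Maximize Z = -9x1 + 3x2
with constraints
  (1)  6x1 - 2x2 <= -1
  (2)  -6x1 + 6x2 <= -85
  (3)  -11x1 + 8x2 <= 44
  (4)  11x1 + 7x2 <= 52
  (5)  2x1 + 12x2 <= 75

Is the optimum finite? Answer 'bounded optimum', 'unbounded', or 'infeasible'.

unbounded

From the feasible point (-22/3, -43/2), moving in the direction (-8, -11) keeps every constraint satisfied while Z increases without bound.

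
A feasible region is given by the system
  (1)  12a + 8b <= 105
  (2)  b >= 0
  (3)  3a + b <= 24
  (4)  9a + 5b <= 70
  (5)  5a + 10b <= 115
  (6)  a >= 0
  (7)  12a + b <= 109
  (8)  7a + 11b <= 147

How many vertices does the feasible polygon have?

5

Of the 28 pairwise boundary intersections, those satisfying every inequality are:
  (35/12, 35/4)
  (13/8, 171/16)
  (70/9, 0)
  (0, 0)
  (0, 23/2)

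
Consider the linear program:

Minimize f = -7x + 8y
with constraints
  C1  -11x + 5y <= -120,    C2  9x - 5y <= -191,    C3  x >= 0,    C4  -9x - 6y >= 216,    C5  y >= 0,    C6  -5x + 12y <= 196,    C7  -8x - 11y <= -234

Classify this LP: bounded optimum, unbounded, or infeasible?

infeasible

The boundaries -5x + 12y = 196 and -8x - 11y = -234 meet at (652/151, 2738/151), but that point violates -11x + 5y ≤ -120. Every candidate vertex is excluded by some other constraint, so the feasible region is empty.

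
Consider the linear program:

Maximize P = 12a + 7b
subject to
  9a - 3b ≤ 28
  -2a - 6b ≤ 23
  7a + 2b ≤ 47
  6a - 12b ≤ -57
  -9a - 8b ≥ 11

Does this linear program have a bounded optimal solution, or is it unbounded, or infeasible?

Corner points and P = 12a + 7b:
  (-103/10, -2/5) → P = -632/5
  (-49/13, 149/52) → P = -1309/52
The feasible region has finitely many vertices and no improving ray; the maximum is -1309/52 at (-49/13, 149/52).

bounded optimum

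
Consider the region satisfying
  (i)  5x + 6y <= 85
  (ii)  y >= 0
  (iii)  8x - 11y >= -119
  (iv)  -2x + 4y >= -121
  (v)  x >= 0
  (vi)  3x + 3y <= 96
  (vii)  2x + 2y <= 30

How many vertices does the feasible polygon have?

5

The feasible vertices (each the meet of two boundaries and inside every other half-plane) are:
  (221/103, 1275/103)
  (5, 10)
  (0, 0)
  (15, 0)
  (0, 119/11)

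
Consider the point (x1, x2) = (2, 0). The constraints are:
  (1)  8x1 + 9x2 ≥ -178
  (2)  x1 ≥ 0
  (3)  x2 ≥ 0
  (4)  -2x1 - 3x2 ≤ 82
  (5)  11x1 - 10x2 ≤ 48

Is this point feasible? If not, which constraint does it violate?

(1): 16 ≥ -178 ✓
(2): 2 ≥ 0 ✓
(3): 0 ≥ 0 ✓
(4): -4 ≤ 82 ✓
(5): 22 ≤ 48 ✓

feasible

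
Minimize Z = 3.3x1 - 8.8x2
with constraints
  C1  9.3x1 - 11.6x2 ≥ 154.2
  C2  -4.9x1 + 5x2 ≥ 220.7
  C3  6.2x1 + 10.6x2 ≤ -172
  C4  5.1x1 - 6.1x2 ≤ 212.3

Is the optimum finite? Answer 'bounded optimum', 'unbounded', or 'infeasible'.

Extreme points and Z = 3.3x1 - 8.8x2:
  (-166556/517, -280809/1034) → Z = 311784/235
  (-240777/439, -216584/439) → Z = 11113751/4390
The feasible region has finitely many vertices and no improving ray; the minimum is 311784/235 at (-166556/517, -280809/1034).

bounded optimum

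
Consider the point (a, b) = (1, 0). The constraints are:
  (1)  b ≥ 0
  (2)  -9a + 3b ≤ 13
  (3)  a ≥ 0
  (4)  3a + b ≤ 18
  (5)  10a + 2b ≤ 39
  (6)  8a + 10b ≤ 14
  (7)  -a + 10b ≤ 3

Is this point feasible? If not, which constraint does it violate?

(1): 0 ≥ 0 ✓
(2): -9 ≤ 13 ✓
(3): 1 ≥ 0 ✓
(4): 3 ≤ 18 ✓
(5): 10 ≤ 39 ✓
(6): 8 ≤ 14 ✓
(7): -1 ≤ 3 ✓

feasible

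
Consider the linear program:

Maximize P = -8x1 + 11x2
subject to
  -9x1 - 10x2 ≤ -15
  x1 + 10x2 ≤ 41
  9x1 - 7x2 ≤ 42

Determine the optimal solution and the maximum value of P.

x1 = -13/4, x2 = 177/40, maximum P = 2987/40

Feasible corners and P = -8x1 + 11x2:
  (-13/4, 177/40) → P = 2987/40
  (175/51, -27/17) → P = -2291/51
  (707/97, 327/97) → P = -2059/97

The optimum lies where -9x1 - 10x2 = -15 and x1 + 10x2 = 41.
Solving simultaneously gives x1 = -13/4, x2 = 177/40.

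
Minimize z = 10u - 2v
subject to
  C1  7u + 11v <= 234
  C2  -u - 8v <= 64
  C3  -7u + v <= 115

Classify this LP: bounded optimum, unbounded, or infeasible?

bounded optimum

Vertices and z = 10u - 2v:
  (2576/45, -682/45) → z = 27124/45
  (-1031/84, 349/12) → z = -3799/21
  (-328/19, -111/19) → z = -3058/19
The feasible region has finitely many vertices and no improving ray; the minimum is -3799/21 at (-1031/84, 349/12).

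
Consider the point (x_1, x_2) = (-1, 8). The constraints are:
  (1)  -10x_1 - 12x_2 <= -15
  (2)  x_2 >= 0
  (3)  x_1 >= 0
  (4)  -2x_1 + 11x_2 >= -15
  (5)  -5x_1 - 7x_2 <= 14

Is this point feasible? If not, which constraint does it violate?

Constraint (3): x_1 = -1, which is not ≥ 0. All other constraints are satisfied.

not feasible — violates (3)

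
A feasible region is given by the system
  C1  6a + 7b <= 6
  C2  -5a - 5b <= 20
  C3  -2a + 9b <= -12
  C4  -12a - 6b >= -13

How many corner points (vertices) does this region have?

3

Intersecting each pair of boundary lines and keeping only the points that satisfy every inequality leaves:
  (-24/11, -20/11)
  (37/6, -61/6)
  (63/40, -59/60)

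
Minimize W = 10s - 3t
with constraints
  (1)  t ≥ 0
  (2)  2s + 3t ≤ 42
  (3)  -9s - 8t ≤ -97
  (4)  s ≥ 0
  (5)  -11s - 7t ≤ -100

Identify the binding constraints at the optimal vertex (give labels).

(2) and (5)

Corner points and W = 10s - 3t:
  (21, 0) → W = 210
  (97/9, 0) → W = 970/9
  (6/19, 262/19) → W = -726/19
  (121/25, 167/25) → W = 709/25

The minimum is at (6/19, 262/19). Substituting into each constraint, equality holds for (2) and (5); the remaining constraints have slack.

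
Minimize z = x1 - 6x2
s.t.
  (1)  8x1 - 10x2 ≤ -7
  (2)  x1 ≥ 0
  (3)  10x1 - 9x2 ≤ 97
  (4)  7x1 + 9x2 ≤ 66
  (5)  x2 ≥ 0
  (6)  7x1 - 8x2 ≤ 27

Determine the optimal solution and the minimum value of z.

Extreme points and z = x1 - 6x2:
  (0, 7/10) → z = -21/5
  (597/142, 577/142) → z = -2865/142
  (0, 22/3) → z = -44

x1 = 0, x2 = 22/3, minimum z = -44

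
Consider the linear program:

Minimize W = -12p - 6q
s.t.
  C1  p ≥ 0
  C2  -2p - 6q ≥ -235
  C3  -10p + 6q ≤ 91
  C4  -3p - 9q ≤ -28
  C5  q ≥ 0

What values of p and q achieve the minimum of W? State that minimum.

Extreme points and W = -12p - 6q:
  (0, 91/6) → W = -91
  (0, 28/9) → W = -56/3
  (12, 211/6) → W = -355
  (235/2, 0) → W = -1410
  (28/3, 0) → W = -112

p = 235/2, q = 0, minimum W = -1410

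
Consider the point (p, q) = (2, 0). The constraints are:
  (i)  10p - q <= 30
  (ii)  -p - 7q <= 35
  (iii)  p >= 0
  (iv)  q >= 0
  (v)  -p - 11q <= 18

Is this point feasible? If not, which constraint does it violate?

feasible

(i): 20 ≤ 30 ✓
(ii): -2 ≤ 35 ✓
(iii): 2 ≥ 0 ✓
(iv): 0 ≥ 0 ✓
(v): -2 ≤ 18 ✓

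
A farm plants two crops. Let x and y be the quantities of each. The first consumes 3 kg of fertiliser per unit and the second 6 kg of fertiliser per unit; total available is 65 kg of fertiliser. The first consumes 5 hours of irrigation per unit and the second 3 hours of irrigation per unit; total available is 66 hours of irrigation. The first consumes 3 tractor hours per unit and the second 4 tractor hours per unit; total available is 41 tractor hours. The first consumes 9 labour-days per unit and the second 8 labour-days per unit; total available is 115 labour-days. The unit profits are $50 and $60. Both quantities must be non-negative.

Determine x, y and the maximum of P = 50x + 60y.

Corner points and P = 50x + 60y:
  (0, 0) → P = 0
  (0, 41/4) → P = 615
  (115/9, 0) → P = 5750/9
  (11, 2) → P = 670

The optimum lies where 3x + 4y = 41 and 9x + 8y = 115.
Solving simultaneously gives x = 11, y = 2.

x = 11, y = 2, maximum P = 670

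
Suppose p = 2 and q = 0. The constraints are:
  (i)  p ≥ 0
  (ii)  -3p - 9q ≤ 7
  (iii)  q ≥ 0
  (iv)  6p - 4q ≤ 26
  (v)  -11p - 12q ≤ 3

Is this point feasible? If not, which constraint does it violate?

feasible

(i): 2 ≥ 0 ✓
(ii): -6 ≤ 7 ✓
(iii): 0 ≥ 0 ✓
(iv): 12 ≤ 26 ✓
(v): -22 ≤ 3 ✓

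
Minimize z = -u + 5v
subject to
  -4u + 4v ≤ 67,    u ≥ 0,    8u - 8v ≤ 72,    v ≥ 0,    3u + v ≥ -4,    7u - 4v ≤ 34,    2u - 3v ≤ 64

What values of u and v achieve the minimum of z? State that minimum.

u = 34/7, v = 0, minimum z = -34/7

Extreme points and z = -u + 5v:
  (0, 67/4) → z = 335/4
  (101/3, 605/12) → z = 2621/12
  (0, 0) → z = 0
  (34/7, 0) → z = -34/7

At the optimal vertex, v = 0 and 7u - 4v = 34.
Solving simultaneously gives u = 34/7, v = 0.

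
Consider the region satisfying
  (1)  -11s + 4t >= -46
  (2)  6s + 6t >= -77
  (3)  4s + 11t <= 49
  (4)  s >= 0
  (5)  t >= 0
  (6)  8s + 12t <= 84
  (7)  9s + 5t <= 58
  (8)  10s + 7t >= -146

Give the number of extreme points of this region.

Pairwise boundary intersections that survive every other constraint:
  (46/11, 0)
  (66/13, 32/13)
  (0, 49/11)
  (393/79, 209/79)
  (0, 0)

5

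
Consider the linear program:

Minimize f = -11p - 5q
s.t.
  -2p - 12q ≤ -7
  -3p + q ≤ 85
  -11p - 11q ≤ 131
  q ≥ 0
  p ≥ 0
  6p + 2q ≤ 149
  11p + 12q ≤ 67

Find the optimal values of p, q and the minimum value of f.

The binding constraints are q = 0 and 11p + 12q = 67.
Solving simultaneously gives p = 67/11, q = 0.

p = 67/11, q = 0, minimum f = -67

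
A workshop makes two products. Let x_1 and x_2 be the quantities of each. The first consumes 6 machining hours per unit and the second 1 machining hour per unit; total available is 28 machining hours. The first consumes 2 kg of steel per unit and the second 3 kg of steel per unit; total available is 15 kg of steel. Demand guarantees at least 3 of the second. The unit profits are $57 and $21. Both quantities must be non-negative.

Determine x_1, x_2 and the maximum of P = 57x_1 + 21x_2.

x_1 = 3, x_2 = 3, maximum P = 234

Corner points and P = 57x_1 + 21x_2:
  (0, 5) → P = 105
  (0, 3) → P = 63
  (3, 3) → P = 234

The optimum lies where 2x_1 + 3x_2 = 15 and x_2 = 3.
Solving simultaneously gives x_1 = 3, x_2 = 3.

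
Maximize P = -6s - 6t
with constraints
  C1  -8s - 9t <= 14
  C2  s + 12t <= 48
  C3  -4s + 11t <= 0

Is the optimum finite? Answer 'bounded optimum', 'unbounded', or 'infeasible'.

bounded optimum

Vertices and P = -6s - 6t:
  (-77/62, -14/31) → P = 315/31
  (528/59, 192/59) → P = -4320/59
The feasible region has finitely many vertices and no improving ray; the maximum is 315/31 at (-77/62, -14/31).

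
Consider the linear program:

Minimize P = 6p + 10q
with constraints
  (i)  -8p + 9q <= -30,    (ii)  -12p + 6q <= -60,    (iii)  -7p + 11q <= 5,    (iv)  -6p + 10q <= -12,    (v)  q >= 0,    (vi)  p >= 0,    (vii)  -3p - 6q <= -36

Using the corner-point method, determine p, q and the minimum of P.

p = 168/25, q = 66/25, minimum P = 1668/25

Corner points and P = 6p + 10q:
  (96/13, 42/13) → P = 996/13
  (168/25, 66/25) → P = 1668/25
  (12, 0) → P = 72
The feasible region is unbounded (it extends along (5, 3), (1, 0)), but P strictly increases along every unbounded feasible direction, so there is no improving ray and the minimum is attained at a vertex.

The optimum lies where -8p + 9q = -30 and -3p - 6q = -36.
Solving simultaneously gives p = 168/25, q = 66/25.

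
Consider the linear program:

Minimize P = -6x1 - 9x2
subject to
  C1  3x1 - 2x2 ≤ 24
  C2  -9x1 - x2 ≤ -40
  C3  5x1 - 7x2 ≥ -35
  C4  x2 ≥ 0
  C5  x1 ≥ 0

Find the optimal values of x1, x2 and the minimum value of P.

Vertices and P = -6x1 - 9x2:
  (238/11, 225/11) → P = -3453/11
  (8, 0) → P = -48
  (245/68, 515/68) → P = -6105/68
  (40/9, 0) → P = -80/3

x1 = 238/11, x2 = 225/11, minimum P = -3453/11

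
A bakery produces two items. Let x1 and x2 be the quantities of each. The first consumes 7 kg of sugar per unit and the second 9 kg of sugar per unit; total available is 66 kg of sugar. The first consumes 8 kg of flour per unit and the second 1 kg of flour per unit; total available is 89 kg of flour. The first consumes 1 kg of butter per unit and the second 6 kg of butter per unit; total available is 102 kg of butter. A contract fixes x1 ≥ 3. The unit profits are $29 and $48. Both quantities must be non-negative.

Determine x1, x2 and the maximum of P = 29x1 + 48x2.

At the optimal vertex, 7x1 + 9x2 = 66 and x1 = 3.
Solving simultaneously gives x1 = 3, x2 = 5.

x1 = 3, x2 = 5, maximum P = 327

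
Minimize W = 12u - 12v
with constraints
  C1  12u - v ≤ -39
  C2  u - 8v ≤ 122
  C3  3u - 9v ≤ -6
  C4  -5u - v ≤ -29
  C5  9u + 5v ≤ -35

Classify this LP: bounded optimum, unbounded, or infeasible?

infeasible

The boundaries 12u - v = -39 and -5u - v = -29 meet at (-10/17, 543/17), but that point violates 9u + 5v ≤ -35. Every candidate vertex is excluded by some other constraint, so the feasible region is empty.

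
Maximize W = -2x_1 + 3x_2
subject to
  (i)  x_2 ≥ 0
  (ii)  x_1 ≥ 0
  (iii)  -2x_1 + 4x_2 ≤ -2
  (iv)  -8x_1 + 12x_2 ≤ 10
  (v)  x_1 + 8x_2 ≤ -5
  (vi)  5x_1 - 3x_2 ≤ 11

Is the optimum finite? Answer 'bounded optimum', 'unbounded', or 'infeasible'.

infeasible

The boundaries x_2 = 0 and -2x_1 + 4x_2 = -2 meet at (1, 0), but that point violates x_1 + 8x_2 ≤ -5. Every candidate vertex is excluded by some other constraint, so the feasible region is empty.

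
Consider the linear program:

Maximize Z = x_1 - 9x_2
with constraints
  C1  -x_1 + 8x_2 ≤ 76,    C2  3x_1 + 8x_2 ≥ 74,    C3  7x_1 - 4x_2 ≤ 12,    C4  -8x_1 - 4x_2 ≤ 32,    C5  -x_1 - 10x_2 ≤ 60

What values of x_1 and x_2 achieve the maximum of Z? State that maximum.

Corner points and Z = x_1 - 9x_2:
  (-1/2, 151/16) → Z = -1367/16
  (100/13, 136/13) → Z = -1124/13
  (98/17, 241/34) → Z = -1973/34

The binding constraints are 3x_1 + 8x_2 = 74 and 7x_1 - 4x_2 = 12.
Solving simultaneously gives x_1 = 98/17, x_2 = 241/34.

x_1 = 98/17, x_2 = 241/34, maximum Z = -1973/34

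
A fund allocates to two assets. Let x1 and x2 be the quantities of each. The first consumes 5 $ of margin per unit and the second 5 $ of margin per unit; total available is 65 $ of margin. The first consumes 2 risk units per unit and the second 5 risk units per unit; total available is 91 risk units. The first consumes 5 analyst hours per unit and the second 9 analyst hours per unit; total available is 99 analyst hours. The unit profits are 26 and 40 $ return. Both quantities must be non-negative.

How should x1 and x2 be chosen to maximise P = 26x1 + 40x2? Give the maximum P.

Corner points and P = 26x1 + 40x2:
  (0, 0) → P = 0
  (0, 11) → P = 440
  (13, 0) → P = 338
  (9/2, 17/2) → P = 457

x1 = 9/2, x2 = 17/2, maximum P = 457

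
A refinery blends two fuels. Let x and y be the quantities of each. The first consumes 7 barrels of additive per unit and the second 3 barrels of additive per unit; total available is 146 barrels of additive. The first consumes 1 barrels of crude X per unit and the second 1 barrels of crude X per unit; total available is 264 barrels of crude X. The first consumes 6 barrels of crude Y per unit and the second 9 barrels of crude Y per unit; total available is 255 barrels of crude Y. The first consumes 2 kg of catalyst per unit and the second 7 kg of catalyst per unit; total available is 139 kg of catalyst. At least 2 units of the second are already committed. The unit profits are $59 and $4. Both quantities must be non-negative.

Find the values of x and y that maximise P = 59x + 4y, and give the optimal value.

x = 20, y = 2, maximum P = 1188

Extreme points and P = 59x + 4y:
  (0, 139/7) → P = 556/7
  (0, 2) → P = 8
  (605/43, 681/43) → P = 38419/43
  (20, 2) → P = 1188

The optimum lies where 7x + 3y = 146 and y = 2.
Solving simultaneously gives x = 20, y = 2.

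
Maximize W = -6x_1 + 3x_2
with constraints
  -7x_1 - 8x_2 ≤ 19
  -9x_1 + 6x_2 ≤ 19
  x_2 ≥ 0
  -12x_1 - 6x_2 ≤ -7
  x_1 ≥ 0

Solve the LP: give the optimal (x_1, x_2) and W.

The feasible region is unbounded (it extends along (1, 0), (2, 3)), but W strictly decreases along every unbounded feasible direction, so there is no improving ray and the maximum is attained at a vertex.

At the optimal vertex, -9x_1 + 6x_2 = 19 and x_1 = 0.
Solving simultaneously gives x_1 = 0, x_2 = 19/6.

x_1 = 0, x_2 = 19/6, maximum W = 19/2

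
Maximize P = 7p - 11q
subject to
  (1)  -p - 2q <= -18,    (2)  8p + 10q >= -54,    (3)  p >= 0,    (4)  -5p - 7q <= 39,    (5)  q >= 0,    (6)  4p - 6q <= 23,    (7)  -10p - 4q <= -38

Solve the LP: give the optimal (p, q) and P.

Feasible corners and P = 7p - 11q:
  (11, 7/2) → P = 77/2
  (1/4, 71/8) → P = -767/8
  (0, 19/2) → P = -209/2
The feasible region is unbounded (it extends along (0, 1), (3, 2)), but P strictly decreases along every unbounded feasible direction, so there is no improving ray and the maximum is attained at a vertex.

The optimum lies where -p - 2q = -18 and 4p - 6q = 23.
Solving simultaneously gives p = 11, q = 7/2.

p = 11, q = 7/2, maximum P = 77/2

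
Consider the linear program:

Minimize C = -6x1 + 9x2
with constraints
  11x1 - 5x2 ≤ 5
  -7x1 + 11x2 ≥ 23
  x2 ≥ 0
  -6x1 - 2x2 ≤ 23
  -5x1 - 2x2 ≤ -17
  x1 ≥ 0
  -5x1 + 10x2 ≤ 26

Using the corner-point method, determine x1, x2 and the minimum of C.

x1 = 95/47, x2 = 162/47, minimum C = 888/47

Vertices and C = -6x1 + 9x2:
  (95/47, 162/47) → C = 888/47
  (36/17, 311/85) → C = 1719/85
  (59/30, 43/12) → C = 409/20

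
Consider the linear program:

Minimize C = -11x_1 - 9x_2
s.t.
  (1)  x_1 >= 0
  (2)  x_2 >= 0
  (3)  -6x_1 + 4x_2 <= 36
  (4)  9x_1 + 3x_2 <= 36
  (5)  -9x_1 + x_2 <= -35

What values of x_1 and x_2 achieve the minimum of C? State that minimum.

Feasible corners and C = -11x_1 - 9x_2:
  (4, 0) → C = -44
  (35/9, 0) → C = -385/9
  (47/12, 1/4) → C = -136/3

At the optimal vertex, 9x_1 + 3x_2 = 36 and -9x_1 + x_2 = -35.
Solving simultaneously gives x_1 = 47/12, x_2 = 1/4.

x_1 = 47/12, x_2 = 1/4, minimum C = -136/3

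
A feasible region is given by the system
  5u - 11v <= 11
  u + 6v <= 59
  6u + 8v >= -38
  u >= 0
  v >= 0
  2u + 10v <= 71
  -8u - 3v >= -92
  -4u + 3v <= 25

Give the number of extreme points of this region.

5

Of the 28 pairwise boundary intersections, those satisfying every inequality are:
  (11/5, 0)
  (1045/103, 372/103)
  (0, 0)
  (0, 71/10)
  (707/74, 192/37)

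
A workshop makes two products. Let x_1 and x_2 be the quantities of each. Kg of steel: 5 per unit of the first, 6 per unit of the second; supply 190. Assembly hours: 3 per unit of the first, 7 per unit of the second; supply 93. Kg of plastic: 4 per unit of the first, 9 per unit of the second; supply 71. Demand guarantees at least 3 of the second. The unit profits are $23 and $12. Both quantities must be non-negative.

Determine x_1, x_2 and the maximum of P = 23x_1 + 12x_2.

x_1 = 11, x_2 = 3, maximum P = 289

Feasible corners and P = 23x_1 + 12x_2:
  (0, 71/9) → P = 284/3
  (0, 3) → P = 36
  (11, 3) → P = 289

At the optimal vertex, 4x_1 + 9x_2 = 71 and x_2 = 3.
Solving simultaneously gives x_1 = 11, x_2 = 3.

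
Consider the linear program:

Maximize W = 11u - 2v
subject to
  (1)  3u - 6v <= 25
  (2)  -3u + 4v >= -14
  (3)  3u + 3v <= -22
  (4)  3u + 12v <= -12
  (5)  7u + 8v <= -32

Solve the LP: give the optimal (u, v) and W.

Extreme points and W = 11u - 2v:
  (-8/3, -11/2) → W = -55/3
  (-46/21, -36/7) → W = -290/21
  (-76/9, 10/9) → W = -856/9
The feasible region is unbounded (it extends along (-4, 1), (-2, -1)), but W strictly decreases along every unbounded feasible direction, so there is no improving ray and the maximum is attained at a vertex.

At the optimal vertex, -3u + 4v = -14 and 3u + 3v = -22.
Solving simultaneously gives u = -46/21, v = -36/7.

u = -46/21, v = -36/7, maximum W = -290/21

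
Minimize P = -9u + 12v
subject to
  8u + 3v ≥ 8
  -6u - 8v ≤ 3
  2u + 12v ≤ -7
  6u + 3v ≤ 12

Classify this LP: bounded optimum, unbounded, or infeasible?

bounded optimum

Extreme points and P = -9u + 12v:
  (73/46, -36/23) → P = -1521/46
  (13/10, -4/5) → P = -213/10
  (7/2, -3) → P = -135/2
  (5/2, -1) → P = -69/2
The feasible region has finitely many vertices and no improving ray; the minimum is -135/2 at (7/2, -3).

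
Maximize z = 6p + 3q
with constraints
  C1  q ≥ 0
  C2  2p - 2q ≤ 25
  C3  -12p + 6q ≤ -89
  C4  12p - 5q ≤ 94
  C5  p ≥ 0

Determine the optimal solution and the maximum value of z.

The binding constraints are -12p + 6q = -89 and 12p - 5q = 94.
Solving simultaneously gives p = 119/12, q = 5.

p = 119/12, q = 5, maximum z = 149/2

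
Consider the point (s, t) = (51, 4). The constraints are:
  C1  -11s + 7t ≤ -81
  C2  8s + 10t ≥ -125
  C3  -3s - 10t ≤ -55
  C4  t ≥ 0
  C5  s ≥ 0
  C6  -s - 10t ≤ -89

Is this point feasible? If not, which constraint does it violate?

C1: -533 ≤ -81 ✓
C2: 448 ≥ -125 ✓
C3: -193 ≤ -55 ✓
C4: 4 ≥ 0 ✓
C5: 51 ≥ 0 ✓
C6: -91 ≤ -89 ✓

feasible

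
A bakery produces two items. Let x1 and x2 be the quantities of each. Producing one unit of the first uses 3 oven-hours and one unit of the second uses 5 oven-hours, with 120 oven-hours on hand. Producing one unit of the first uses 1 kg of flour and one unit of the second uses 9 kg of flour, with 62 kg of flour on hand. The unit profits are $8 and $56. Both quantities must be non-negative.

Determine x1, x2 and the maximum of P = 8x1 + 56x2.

Extreme points and P = 8x1 + 56x2:
  (0, 0) → P = 0
  (0, 62/9) → P = 3472/9
  (40, 0) → P = 320
  (35, 3) → P = 448

x1 = 35, x2 = 3, maximum P = 448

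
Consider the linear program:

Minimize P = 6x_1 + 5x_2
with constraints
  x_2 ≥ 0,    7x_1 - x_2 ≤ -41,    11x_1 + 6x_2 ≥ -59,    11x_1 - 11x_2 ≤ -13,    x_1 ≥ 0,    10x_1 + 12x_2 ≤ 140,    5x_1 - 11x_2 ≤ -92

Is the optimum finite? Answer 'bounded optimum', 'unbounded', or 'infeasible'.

The boundaries 7x_1 - x_2 = -41 and x_1 = 0 meet at (0, 41), but that point violates 10x_1 + 12x_2 ≤ 140. Every candidate vertex is excluded by some other constraint, so the feasible region is empty.

infeasible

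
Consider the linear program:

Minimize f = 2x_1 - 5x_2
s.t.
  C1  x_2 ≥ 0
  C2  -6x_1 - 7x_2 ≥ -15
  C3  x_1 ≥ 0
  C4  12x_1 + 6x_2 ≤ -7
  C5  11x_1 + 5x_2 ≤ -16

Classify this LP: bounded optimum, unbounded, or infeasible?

infeasible

The boundaries x_2 = 0 and 11x_1 + 5x_2 = -16 meet at (-16/11, 0), but that point violates x_1 ≥ 0. Every candidate vertex is excluded by some other constraint, so the feasible region is empty.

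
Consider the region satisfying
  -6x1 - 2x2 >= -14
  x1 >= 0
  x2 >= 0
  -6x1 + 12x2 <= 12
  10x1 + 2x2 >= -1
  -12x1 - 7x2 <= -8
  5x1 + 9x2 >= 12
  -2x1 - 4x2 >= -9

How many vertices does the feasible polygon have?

4

Of the 28 pairwise boundary intersections, those satisfying every inequality are:
  (51/22, 1/22)
  (19/10, 13/10)
  (6/19, 22/19)
  (5/4, 13/8)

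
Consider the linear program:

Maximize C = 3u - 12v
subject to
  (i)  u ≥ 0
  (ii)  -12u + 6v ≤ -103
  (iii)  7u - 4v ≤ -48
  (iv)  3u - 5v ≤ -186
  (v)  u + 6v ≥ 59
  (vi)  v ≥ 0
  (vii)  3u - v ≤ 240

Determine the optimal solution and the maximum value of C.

Extreme points and C = 3u - 12v:
  (350/3, 1297/6) → C = -2244
  (1337/6, 857/2) → C = -8947/2
  (1008/5, 1824/5) → C = -18864/5

u = 350/3, v = 1297/6, maximum C = -2244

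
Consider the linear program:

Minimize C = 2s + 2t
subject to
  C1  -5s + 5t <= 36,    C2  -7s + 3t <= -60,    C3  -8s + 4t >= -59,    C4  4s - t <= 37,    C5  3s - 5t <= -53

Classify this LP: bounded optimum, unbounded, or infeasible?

The boundaries -5s + 5t = 36 and -7s + 3t = -60 meet at (102/5, 138/5), but that point violates 4s - t ≤ 37. Every candidate vertex is excluded by some other constraint, so the feasible region is empty.

infeasible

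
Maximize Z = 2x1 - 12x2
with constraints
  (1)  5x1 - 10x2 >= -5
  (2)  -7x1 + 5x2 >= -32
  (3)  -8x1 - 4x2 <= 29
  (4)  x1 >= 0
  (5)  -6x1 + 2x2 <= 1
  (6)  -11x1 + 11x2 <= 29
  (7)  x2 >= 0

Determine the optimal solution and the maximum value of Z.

Feasible corners and Z = 2x1 - 12x2:
  (23/3, 13/3) → Z = -110/3
  (0, 1/2) → Z = -6
  (32/7, 0) → Z = 64/7
  (0, 0) → Z = 0

The optimum lies where -7x1 + 5x2 = -32 and x2 = 0.
Solving simultaneously gives x1 = 32/7, x2 = 0.

x1 = 32/7, x2 = 0, maximum Z = 64/7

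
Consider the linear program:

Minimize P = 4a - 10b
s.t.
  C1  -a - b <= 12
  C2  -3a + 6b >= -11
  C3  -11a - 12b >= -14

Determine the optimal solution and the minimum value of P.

a = -158, b = 146, minimum P = -2092

The binding constraints are -a - b = 12 and -11a - 12b = -14.
Solving simultaneously gives a = -158, b = 146.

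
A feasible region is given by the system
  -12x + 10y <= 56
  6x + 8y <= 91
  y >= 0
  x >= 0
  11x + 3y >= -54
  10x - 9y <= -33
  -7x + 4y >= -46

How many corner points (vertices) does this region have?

The feasible vertices (each the meet of two boundaries and inside every other half-plane) are:
  (77/26, 119/13)
  (0, 28/5)
  (555/134, 554/67)
  (0, 11/3)

4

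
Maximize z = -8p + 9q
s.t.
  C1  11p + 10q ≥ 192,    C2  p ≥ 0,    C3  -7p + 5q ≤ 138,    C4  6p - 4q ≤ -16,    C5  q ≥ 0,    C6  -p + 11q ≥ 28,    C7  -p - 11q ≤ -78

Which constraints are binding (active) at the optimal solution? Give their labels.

C3 and C4

Feasible corners and z = -8p + 9q:
  (0, 96/5) → z = 864/5
  (76/13, 166/13) → z = 886/13
  (0, 138/5) → z = 1242/5
  (236, 358) → z = 1334

The maximum is at (236, 358). Substituting into each constraint, equality holds for C3 and C4; the remaining constraints have slack.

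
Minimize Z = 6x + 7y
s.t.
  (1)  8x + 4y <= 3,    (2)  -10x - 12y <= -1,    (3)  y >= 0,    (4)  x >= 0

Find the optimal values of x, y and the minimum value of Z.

x = 0, y = 1/12, minimum Z = 7/12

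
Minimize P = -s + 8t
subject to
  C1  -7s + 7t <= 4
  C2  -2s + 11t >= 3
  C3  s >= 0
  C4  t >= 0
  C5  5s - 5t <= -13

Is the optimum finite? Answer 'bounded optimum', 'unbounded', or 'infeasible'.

infeasible

Constraints -7s + 7t ≤ 4 and 5s - 5t ≤ -13 have parallel boundaries but demand opposite sides — no point can satisfy both, so the region is empty.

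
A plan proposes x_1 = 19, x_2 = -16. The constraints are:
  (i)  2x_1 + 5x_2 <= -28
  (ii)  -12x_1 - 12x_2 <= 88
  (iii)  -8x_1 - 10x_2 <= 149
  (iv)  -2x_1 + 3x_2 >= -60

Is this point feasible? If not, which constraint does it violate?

Constraint (iv): -2x_1 + 3x_2 = -86, which is not ≥ -60. All other constraints are satisfied.

not feasible — violates (iv)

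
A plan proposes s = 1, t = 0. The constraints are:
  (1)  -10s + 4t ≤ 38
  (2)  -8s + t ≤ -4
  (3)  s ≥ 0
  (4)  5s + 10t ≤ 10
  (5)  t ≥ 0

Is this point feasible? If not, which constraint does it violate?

(1): -10 ≤ 38 ✓
(2): -8 ≤ -4 ✓
(3): 1 ≥ 0 ✓
(4): 5 ≤ 10 ✓
(5): 0 ≥ 0 ✓

feasible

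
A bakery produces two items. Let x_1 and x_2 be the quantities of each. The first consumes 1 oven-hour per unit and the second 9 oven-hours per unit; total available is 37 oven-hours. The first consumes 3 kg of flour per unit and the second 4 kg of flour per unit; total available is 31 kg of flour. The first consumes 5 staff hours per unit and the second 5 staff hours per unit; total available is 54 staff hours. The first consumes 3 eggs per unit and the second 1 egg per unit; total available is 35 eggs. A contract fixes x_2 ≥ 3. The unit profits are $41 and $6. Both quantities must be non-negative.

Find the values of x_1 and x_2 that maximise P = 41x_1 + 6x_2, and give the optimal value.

Corner points and P = 41x_1 + 6x_2:
  (0, 37/9) → P = 74/3
  (0, 3) → P = 18
  (131/23, 80/23) → P = 5851/23
  (19/3, 3) → P = 833/3

The binding constraints are 3x_1 + 4x_2 = 31 and x_2 = 3.
Solving simultaneously gives x_1 = 19/3, x_2 = 3.

x_1 = 19/3, x_2 = 3, maximum P = 833/3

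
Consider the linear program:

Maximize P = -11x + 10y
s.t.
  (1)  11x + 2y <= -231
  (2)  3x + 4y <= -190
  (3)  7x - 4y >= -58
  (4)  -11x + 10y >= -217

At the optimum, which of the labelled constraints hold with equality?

Feasible corners and P = -11x + 10y:
  (-272/19, -1397/38) → P = -3993/19
  (-469/33, -112/3) → P = -217
  (-124/5, -289/10) → P = -81/5
  (-724/13, -2157/26) → P = -217

The maximum is at (-124/5, -289/10). Substituting into each constraint, equality holds for (2) and (3); the remaining constraints have slack.

(2) and (3)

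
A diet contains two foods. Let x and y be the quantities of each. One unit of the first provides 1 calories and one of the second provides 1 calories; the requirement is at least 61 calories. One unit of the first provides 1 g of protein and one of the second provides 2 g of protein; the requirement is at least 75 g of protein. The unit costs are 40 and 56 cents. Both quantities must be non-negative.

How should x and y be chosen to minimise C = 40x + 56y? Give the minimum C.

x = 47, y = 14, minimum C = 2664

Feasible corners and C = 40x + 56y:
  (0, 61) → C = 3416
  (75, 0) → C = 3000
  (47, 14) → C = 2664
The feasible region is unbounded (it extends along (0, 1), (1, 0)), but C strictly increases along every unbounded feasible direction, so there is no improving ray and the minimum is attained at a vertex.

At the optimal vertex, x + y = 61 and x + 2y = 75.
Solving simultaneously gives x = 47, y = 14.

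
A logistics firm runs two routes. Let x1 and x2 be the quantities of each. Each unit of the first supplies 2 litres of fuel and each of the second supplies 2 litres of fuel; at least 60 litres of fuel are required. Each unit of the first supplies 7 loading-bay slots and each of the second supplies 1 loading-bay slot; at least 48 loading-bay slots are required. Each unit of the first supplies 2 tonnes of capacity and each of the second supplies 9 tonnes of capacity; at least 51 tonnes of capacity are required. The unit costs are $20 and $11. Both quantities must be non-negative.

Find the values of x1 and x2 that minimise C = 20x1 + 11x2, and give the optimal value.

Feasible corners and C = 20x1 + 11x2:
  (0, 48) → C = 528
  (30, 0) → C = 600
  (3, 27) → C = 357
The feasible region is unbounded (it extends along (0, 1), (1, 0)), but C strictly increases along every unbounded feasible direction, so there is no improving ray and the minimum is attained at a vertex.

The optimum lies where 2x1 + 2x2 = 60 and 7x1 + x2 = 48.
Solving simultaneously gives x1 = 3, x2 = 27.

x1 = 3, x2 = 27, minimum C = 357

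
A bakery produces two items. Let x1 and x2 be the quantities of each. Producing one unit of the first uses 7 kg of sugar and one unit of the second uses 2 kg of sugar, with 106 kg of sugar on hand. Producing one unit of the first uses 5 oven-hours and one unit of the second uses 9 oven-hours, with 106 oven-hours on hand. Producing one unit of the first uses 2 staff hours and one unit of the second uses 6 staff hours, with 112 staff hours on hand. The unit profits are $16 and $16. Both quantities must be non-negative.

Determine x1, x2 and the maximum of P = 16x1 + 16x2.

Corner points and P = 16x1 + 16x2:
  (0, 0) → P = 0
  (0, 106/9) → P = 1696/9
  (106/7, 0) → P = 1696/7
  (14, 4) → P = 288

The binding constraints are 7x1 + 2x2 = 106 and 5x1 + 9x2 = 106.
Solving simultaneously gives x1 = 14, x2 = 4.

x1 = 14, x2 = 4, maximum P = 288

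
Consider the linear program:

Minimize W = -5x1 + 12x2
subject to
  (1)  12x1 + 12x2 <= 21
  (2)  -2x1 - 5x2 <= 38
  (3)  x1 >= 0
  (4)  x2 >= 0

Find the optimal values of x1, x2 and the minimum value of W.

The optimum lies where 12x1 + 12x2 = 21 and x2 = 0.
Solving simultaneously gives x1 = 7/4, x2 = 0.

x1 = 7/4, x2 = 0, minimum W = -35/4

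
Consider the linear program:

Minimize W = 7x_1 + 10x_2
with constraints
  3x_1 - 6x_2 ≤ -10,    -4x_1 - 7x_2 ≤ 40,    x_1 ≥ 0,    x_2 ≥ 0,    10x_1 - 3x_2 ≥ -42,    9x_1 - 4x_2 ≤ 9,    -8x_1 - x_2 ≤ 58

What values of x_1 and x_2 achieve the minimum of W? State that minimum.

Vertices and W = 7x_1 + 10x_2:
  (0, 5/3) → W = 50/3
  (47/21, 39/14) → W = 914/21
  (0, 14) → W = 140
The feasible region is unbounded (it extends along (4, 9), (3, 10)), but W strictly increases along every unbounded feasible direction, so there is no improving ray and the minimum is attained at a vertex.

The optimum lies where 3x_1 - 6x_2 = -10 and x_1 = 0.
Solving simultaneously gives x_1 = 0, x_2 = 5/3.

x_1 = 0, x_2 = 5/3, minimum W = 50/3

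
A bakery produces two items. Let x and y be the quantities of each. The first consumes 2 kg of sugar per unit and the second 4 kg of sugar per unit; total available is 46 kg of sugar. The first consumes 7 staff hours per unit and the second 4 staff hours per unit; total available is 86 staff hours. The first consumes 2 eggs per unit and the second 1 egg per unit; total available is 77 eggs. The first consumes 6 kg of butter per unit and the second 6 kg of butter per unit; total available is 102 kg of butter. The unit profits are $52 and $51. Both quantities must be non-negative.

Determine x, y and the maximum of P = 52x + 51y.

Vertices and P = 52x + 51y:
  (0, 0) → P = 0
  (0, 23/2) → P = 1173/2
  (86/7, 0) → P = 4472/7
  (8, 15/2) → P = 1597/2

The optimum lies where 2x + 4y = 46 and 7x + 4y = 86.
Solving simultaneously gives x = 8, y = 15/2.

x = 8, y = 15/2, maximum P = 1597/2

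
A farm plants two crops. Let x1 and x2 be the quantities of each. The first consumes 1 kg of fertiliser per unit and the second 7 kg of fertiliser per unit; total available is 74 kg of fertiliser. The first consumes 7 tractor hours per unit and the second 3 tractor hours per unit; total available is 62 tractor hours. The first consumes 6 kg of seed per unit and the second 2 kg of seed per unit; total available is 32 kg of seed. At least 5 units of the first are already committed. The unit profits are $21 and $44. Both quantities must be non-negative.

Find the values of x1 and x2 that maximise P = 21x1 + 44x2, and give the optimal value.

x1 = 5, x2 = 1, maximum P = 149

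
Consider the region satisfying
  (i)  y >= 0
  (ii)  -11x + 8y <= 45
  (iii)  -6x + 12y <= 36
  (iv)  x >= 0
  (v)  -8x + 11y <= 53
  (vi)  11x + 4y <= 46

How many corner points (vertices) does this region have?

4

Pairwise boundary intersections that survive every other constraint:
  (0, 0)
  (46/11, 0)
  (0, 3)
  (34/13, 56/13)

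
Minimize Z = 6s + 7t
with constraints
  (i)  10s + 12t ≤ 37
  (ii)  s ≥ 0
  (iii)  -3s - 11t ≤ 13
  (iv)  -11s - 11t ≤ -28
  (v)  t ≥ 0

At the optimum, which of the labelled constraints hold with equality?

Corner points and Z = 6s + 7t:
  (0, 37/12) → Z = 259/12
  (37/10, 0) → Z = 111/5
  (0, 28/11) → Z = 196/11
  (28/11, 0) → Z = 168/11

The minimum is at (28/11, 0). Substituting into each constraint, equality holds for (iv) and (v); the remaining constraints have slack.

(iv) and (v)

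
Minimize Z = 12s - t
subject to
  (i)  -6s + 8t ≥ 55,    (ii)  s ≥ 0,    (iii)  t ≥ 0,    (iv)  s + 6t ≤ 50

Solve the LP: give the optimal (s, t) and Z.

Extreme points and Z = 12s - t:
  (0, 55/8) → Z = -55/8
  (35/22, 355/44) → Z = 485/44
  (0, 25/3) → Z = -25/3

s = 0, t = 25/3, minimum Z = -25/3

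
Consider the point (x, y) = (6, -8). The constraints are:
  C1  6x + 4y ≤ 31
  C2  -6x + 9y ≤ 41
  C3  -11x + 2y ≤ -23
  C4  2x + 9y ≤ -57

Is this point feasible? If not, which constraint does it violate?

feasible

C1: 4 ≤ 31 ✓
C2: -108 ≤ 41 ✓
C3: -82 ≤ -23 ✓
C4: -60 ≤ -57 ✓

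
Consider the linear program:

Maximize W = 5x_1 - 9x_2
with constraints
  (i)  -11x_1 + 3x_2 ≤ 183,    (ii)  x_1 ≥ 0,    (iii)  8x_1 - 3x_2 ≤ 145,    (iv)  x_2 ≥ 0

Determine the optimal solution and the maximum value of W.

Vertices and W = 5x_1 - 9x_2:
  (0, 61) → W = -549
  (0, 0) → W = 0
  (145/8, 0) → W = 725/8
The feasible region is unbounded (it extends along (3, 8), (3, 11)), but W strictly decreases along every unbounded feasible direction, so there is no improving ray and the maximum is attained at a vertex.

x_1 = 145/8, x_2 = 0, maximum W = 725/8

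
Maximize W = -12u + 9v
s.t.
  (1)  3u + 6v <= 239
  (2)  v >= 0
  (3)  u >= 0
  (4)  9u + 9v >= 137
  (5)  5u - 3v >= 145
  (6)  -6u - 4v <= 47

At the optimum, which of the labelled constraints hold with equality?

(1) and (5)

Vertices and W = -12u + 9v:
  (239/3, 0) → W = -956
  (529/13, 760/39) → W = -4068/13
  (29, 0) → W = -348

The maximum is at (529/13, 760/39). Substituting into each constraint, equality holds for (1) and (5); the remaining constraints have slack.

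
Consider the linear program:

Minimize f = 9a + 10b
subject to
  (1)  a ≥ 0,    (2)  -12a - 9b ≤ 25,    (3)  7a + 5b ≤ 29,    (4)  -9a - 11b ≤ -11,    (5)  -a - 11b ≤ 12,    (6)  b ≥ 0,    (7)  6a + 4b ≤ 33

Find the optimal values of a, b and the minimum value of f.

a = 0, b = 1, minimum f = 10

At the optimal vertex, a = 0 and -9a - 11b = -11.
Solving simultaneously gives a = 0, b = 1.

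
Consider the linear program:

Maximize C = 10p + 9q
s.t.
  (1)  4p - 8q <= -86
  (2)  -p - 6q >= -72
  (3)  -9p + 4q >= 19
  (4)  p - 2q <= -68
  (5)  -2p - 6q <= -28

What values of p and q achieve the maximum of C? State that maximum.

p = -33, q = 35/2, maximum C = -345/2

Corner points and C = 10p + 9q:
  (-33, 35/2) → C = -345/2
  (-44, 58/3) → C = -266
  (-176/5, 82/5) → C = -1022/5

At the optimal vertex, -p - 6q = -72 and p - 2q = -68.
Solving simultaneously gives p = -33, q = 35/2.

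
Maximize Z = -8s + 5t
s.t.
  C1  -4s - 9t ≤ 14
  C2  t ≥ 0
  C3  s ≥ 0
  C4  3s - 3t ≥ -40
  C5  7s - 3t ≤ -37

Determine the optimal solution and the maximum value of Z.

s = 0, t = 40/3, maximum Z = 200/3

Corner points and Z = -8s + 5t:
  (0, 40/3) → Z = 200/3
  (0, 37/3) → Z = 185/3
  (3/4, 169/12) → Z = 773/12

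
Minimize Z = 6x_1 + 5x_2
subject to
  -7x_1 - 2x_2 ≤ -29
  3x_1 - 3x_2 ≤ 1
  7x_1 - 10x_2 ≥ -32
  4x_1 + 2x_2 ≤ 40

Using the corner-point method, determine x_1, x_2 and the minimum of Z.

Feasible corners and Z = 6x_1 + 5x_2:
  (89/27, 80/27) → Z = 934/27
  (113/42, 61/12) → Z = 3491/84
  (61/9, 58/9) → Z = 656/9
  (56/9, 68/9) → Z = 676/9

The binding constraints are -7x_1 - 2x_2 = -29 and 3x_1 - 3x_2 = 1.
Solving simultaneously gives x_1 = 89/27, x_2 = 80/27.

x_1 = 89/27, x_2 = 80/27, minimum Z = 934/27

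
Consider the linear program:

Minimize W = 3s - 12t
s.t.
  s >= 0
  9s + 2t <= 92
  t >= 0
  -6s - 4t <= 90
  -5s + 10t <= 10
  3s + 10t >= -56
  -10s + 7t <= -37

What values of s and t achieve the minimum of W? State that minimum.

Extreme points and W = 3s - 12t:
  (92/9, 0) → W = 92/3
  (9, 11/2) → W = -39
  (37/10, 0) → W = 111/10
  (88/13, 57/13) → W = -420/13

At the optimal vertex, 9s + 2t = 92 and -5s + 10t = 10.
Solving simultaneously gives s = 9, t = 11/2.

s = 9, t = 11/2, minimum W = -39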